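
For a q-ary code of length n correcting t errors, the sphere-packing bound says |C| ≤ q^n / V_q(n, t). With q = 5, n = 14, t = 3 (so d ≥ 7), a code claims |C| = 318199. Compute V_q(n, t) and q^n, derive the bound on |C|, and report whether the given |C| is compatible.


V_q(n, t) = 24809, q^n = 6103515625, Hamming bound = 246020, |C| = 318199 > bound (violated).

Step 1: Compute V_q(n, t) = Σ_{j=0}^3 C(n, j) (q−1)^j.
  j = 0: C(14,0)·(4)^0 = 1·1 = 1.
  j = 1: C(14,1)·(4)^1 = 14·4 = 56.
  j = 2: C(14,2)·(4)^2 = 91·16 = 1456.
  j = 3: C(14,3)·(4)^3 = 364·64 = 23296.
  V_q(n, t) = 1 + 56 + 1456 + 23296 = 24809.
Step 2: q^n = 5^14 = 6103515625.
Step 3: Hamming bound ⌊q^n / V_q(n,t)⌋ = ⌊6103515625/24809⌋ = 246020.
Step 4: Compare |C| = 318199 to 246020: violated.
The claimed |C| lies above the Hamming bound, so no 5-ary code of length 14 with d ≥ 7 can have 318199 codewords.


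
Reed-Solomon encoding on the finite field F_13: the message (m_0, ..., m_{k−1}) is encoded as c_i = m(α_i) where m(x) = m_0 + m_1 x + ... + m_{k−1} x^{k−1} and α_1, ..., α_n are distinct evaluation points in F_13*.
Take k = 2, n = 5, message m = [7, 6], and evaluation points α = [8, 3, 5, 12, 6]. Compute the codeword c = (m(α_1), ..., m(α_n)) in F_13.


c = [3, 12, 11, 1, 4]

Message polynomial: m(x) = 7 + 6·x (mod 13).
For each evaluation point α_i, compute m(α_i) mod 13:
  α_1 = 8: Horner steps 6 → 3, so m(8) = 3.
  α_2 = 3: Horner steps 6 → 12, so m(3) = 12.
  α_3 = 5: Horner steps 6 → 11, so m(5) = 11.
  α_4 = 12: Horner steps 6 → 1, so m(12) = 1.
  α_5 = 6: Horner steps 6 → 4, so m(6) = 4.
Codeword c = [3, 12, 11, 1, 4] ∈ F_13^5.


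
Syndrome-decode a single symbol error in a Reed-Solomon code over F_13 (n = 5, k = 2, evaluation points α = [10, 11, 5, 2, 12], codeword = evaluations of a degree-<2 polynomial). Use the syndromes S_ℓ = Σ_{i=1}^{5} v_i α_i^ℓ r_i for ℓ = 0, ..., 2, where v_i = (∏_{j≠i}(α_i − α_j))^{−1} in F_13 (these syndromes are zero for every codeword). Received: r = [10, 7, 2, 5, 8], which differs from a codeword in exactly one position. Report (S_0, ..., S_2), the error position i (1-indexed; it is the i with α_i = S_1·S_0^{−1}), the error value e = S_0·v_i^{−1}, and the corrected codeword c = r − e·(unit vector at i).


S = (1, 11, 4), error at position 2, error magnitude e = 11, c = [10, 9, 2, 5, 8].

Step 1: column multipliers v_i = (∏_{j≠i}(α_i − α_j))^{−1} mod 13.
  i = 1 (α = 10): (10−11)(10−5)(10−2)(10−12) = (−1)·5·8·(−2) = 80 ≡ 2, so v_1 = 2^{−1} = 7 (mod 13).
  i = 2 (α = 11): (11−10)(11−5)(11−2)(11−12) = 1·6·9·(−1) = −54 ≡ 11, so v_2 = 11^{−1} = 6 (mod 13).
  i = 3 (α = 5): (5−10)(5−11)(5−2)(5−12) = (−5)·(−6)·3·(−7) = −630 ≡ 7, so v_3 = 7^{−1} = 2 (mod 13).
  i = 4 (α = 2): (2−10)(2−11)(2−5)(2−12) = (−8)·(−9)·(−3)·(−10) = 2160 ≡ 2, so v_4 = 2^{−1} = 7 (mod 13).
  i = 5 (α = 12): (12−10)(12−11)(12−5)(12−2) = 2·1·7·10 = 140 ≡ 10, so v_5 = 10^{−1} = 4 (mod 13).
  v = [7, 6, 2, 7, 4].
Step 2: syndromes of r = [10, 7, 2, 5, 8] (all sums mod 13).
  S_0 = Σ v_i r_i = 7·10 + 6·7 + 2·2 + 7·5 + 4·8 = 183 ≡ 1.
  S_1 = Σ v_i α_i r_i = 7·10·10 + 6·11·7 + 2·5·2 + 7·2·5 + 4·12·8 = 1636 ≡ 11.
  α_i^2 mod 13 = [9, 4, 12, 4, 1].
  S_2 = Σ v_i α_i^2 r_i = 7·9·10 + 6·4·7 + 2·12·2 + 7·4·5 + 4·1·8 = 1018 ≡ 4.
  S = (1, 11, 4) ≠ 0, so r is not a codeword (an error is present).
Step 3: locate the error. For a single error e at position i, S_ℓ = v_i·e·α_i^ℓ, so α_err = S_1/S_0.
  S_0^{−1} = 1^{−1} = 1 (mod 13), so α_err = 11·1 = 11 ≡ 11 = α_2. Error position i = 2.
  Consistency check: S_2/S_1 = 4·6 = 24 ≡ 11 = α_err ✓ (single-error assumption holds).
Step 4: error magnitude e = S_0/v_2 = S_0·∏_{j≠2}(α_2 − α_j) = 1·11 = 11 ≡ 11 (mod 13).
Step 5: correct position 2: c_2 = r_2 − e = 7 − 11 ≡ 9 (mod 13). Hence c = [10, 9, 2, 5, 8].
  Check: interpolating c through the α_i gives m(x) = 7 + 12·x (degree < 2) with m(α_i) = c_i for every i, so c is indeed a codeword.


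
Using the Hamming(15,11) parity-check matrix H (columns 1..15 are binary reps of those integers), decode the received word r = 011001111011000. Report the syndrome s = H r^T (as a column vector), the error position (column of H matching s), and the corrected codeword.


s = (0, 1, 1, 0)^T, error position = 6, corrected codeword c = 011000111011000

Compute s = H r^T mod 2 one row at a time:
  s_1 = 1 + 1 + 0 + 1 + 1 + 0 + 0 + 0 = 4 ≡ 0 (mod 2).
  s_2 = 0 + 0 + 1 + 1 + 1 + 0 + 0 + 0 = 3 ≡ 1 (mod 2).
  s_3 = 1 + 1 + 1 + 1 + 0 + 1 + 0 + 0 = 5 ≡ 1 (mod 2).
  s_4 = 0 + 1 + 0 + 1 + 1 + 1 + 0 + 0 = 4 ≡ 0 (mod 2).
s = (0, 1, 1, 0)^T — this equals column 6 of H (binary 0110), so error is at position 6.
Correct: flip bit 6 of r = 011001111011000 to get c = 011000111011000.


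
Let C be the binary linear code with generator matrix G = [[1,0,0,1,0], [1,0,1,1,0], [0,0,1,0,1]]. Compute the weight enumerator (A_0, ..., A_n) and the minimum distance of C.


Weight distribution: A_0 = 1, A_1 = 2, A_2 = 2, A_3 = 2, A_4 = 1. Minimum distance d = 1.

Enumerate all 2^3 = 8 messages m ∈ F_2^3.
For each, compute codeword c = mG in F_2^5, then tally its weight.
  m = 000 → c = 00000, weight = 0.
  m = 100 → c = 10010, weight = 2.
  m = 010 → c = 10110, weight = 3.
  m = 110 → c = 00100, weight = 1.
  m = 001 → c = 00101, weight = 2.
  m = 101 → c = 10111, weight = 4.
  m = 011 → c = 10011, weight = 3.
  m = 111 → c = 00001, weight = 1.
Tally weights:
  weight 0: 1 codewords.
  weight 1: 2 codewords.
  weight 2: 2 codewords.
  weight 3: 2 codewords.
  weight 4: 1 codewords.
Minimum distance d = smallest w > 0 with A_w > 0 = 1.
Sanity: Σ A_w = 8 = 2^3 = 8 ✓.


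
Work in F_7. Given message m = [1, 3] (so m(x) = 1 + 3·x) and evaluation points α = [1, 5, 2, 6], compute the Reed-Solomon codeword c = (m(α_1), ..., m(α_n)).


c = [4, 2, 0, 5]

Message polynomial: m(x) = 1 + 3·x (mod 7).
For each evaluation point α_i, compute m(α_i) mod 7:
  α_1 = 1: Horner steps 3 → 4, so m(1) = 4.
  α_2 = 5: Horner steps 3 → 2, so m(5) = 2.
  α_3 = 2: Horner steps 3 → 0, so m(2) = 0.
  α_4 = 6: Horner steps 3 → 5, so m(6) = 5.
Codeword c = [4, 2, 0, 5] ∈ F_7^4.


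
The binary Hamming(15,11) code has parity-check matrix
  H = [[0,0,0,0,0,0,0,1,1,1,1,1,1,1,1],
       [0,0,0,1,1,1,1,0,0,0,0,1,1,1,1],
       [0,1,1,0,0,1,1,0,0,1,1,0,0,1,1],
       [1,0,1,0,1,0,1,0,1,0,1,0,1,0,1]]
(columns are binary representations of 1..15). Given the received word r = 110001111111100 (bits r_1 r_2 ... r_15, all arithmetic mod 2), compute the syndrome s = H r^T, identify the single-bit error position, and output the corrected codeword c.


s = (0, 0, 1, 1)^T, error position = 3, corrected codeword c = 111001111111100

Compute s = H r^T mod 2 one row at a time:
  s_1 = 1 + 1 + 1 + 1 + 1 + 1 + 0 + 0 = 6 ≡ 0 (mod 2).
  s_2 = 0 + 0 + 1 + 1 + 1 + 1 + 0 + 0 = 4 ≡ 0 (mod 2).
  s_3 = 1 + 0 + 1 + 1 + 1 + 1 + 0 + 0 = 5 ≡ 1 (mod 2).
  s_4 = 1 + 0 + 0 + 1 + 1 + 1 + 1 + 0 = 5 ≡ 1 (mod 2).
s = (0, 0, 1, 1)^T — this equals column 3 of H (binary 0011), so error is at position 3.
Correct: flip bit 3 of r = 110001111111100 to get c = 111001111111100.


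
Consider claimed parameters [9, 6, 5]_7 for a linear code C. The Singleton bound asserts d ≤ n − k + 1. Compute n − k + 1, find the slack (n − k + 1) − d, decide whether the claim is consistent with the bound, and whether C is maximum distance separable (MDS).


Singleton RHS = n − k + 1 = 4, slack = -1, bound violated (no such code; not MDS).

Singleton bound: d ≤ n − k + 1.
Here n = 9, k = 6, so n − k + 1 = 4.
Given d = 5, check d ≤ 4: NO.
Slack = (n − k + 1) − d = -1.
The slack is negative: d = 5 exceeds n − k + 1 = 4 by 1, so the Singleton bound is violated and no linear [9, 6, 5]_7 code can exist. In particular it is not MDS (MDS requires d = n − k + 1 exactly).
Description: the claimed parameters are [9, 6, 5]_7; such a code would be impossible (violates the Singleton bound).


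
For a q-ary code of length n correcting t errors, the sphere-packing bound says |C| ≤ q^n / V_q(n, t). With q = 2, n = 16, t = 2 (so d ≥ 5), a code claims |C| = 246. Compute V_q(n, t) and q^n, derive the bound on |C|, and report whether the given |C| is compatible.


V_q(n, t) = 137, q^n = 65536, Hamming bound = 478, |C| = 246 ≤ bound (satisfied).

Step 1: Compute V_q(n, t) = Σ_{j=0}^2 C(n, j) (q−1)^j.
  j = 0: C(16,0)·(1)^0 = 1·1 = 1.
  j = 1: C(16,1)·(1)^1 = 16·1 = 16.
  j = 2: C(16,2)·(1)^2 = 120·1 = 120.
  V_q(n, t) = 1 + 16 + 120 = 137.
Step 2: q^n = 2^16 = 65536.
Step 3: Hamming bound ⌊q^n / V_q(n,t)⌋ = ⌊65536/137⌋ = 478.
Step 4: Compare |C| = 246 to 478: satisfied.
The claimed |C| lies below the Hamming bound.


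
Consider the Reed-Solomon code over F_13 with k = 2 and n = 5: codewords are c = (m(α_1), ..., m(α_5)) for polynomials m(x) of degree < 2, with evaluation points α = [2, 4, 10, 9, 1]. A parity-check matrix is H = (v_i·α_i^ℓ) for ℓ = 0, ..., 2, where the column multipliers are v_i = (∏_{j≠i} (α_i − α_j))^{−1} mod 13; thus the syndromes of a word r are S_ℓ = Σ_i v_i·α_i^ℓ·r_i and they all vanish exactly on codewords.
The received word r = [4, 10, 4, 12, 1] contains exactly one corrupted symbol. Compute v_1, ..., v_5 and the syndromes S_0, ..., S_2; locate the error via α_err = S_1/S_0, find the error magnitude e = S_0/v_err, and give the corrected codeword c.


S = (5, 11, 6), error at position 3, error magnitude e = 2, c = [4, 10, 2, 12, 1].

Step 1: column multipliers v_i = (∏_{j≠i}(α_i − α_j))^{−1} mod 13.
  i = 1 (α = 2): (2−4)(2−10)(2−9)(2−1) = (−2)·(−8)·(−7)·1 = −112 ≡ 5, so v_1 = 5^{−1} = 8 (mod 13).
  i = 2 (α = 4): (4−2)(4−10)(4−9)(4−1) = 2·(−6)·(−5)·3 = 180 ≡ 11, so v_2 = 11^{−1} = 6 (mod 13).
  i = 3 (α = 10): (10−2)(10−4)(10−9)(10−1) = 8·6·1·9 = 432 ≡ 3, so v_3 = 3^{−1} = 9 (mod 13).
  i = 4 (α = 9): (9−2)(9−4)(9−10)(9−1) = 7·5·(−1)·8 = −280 ≡ 6, so v_4 = 6^{−1} = 11 (mod 13).
  i = 5 (α = 1): (1−2)(1−4)(1−10)(1−9) = (−1)·(−3)·(−9)·(−8) = 216 ≡ 8, so v_5 = 8^{−1} = 5 (mod 13).
  v = [8, 6, 9, 11, 5].
Step 2: syndromes of r = [4, 10, 4, 12, 1] (all sums mod 13).
  S_0 = Σ v_i r_i = 8·4 + 6·10 + 9·4 + 11·12 + 5·1 = 265 ≡ 5.
  S_1 = Σ v_i α_i r_i = 8·2·4 + 6·4·10 + 9·10·4 + 11·9·12 + 5·1·1 = 1857 ≡ 11.
  α_i^2 mod 13 = [4, 3, 9, 3, 1].
  S_2 = Σ v_i α_i^2 r_i = 8·4·4 + 6·3·10 + 9·9·4 + 11·3·12 + 5·1·1 = 1033 ≡ 6.
  S = (5, 11, 6) ≠ 0, so r is not a codeword (an error is present).
Step 3: locate the error. For a single error e at position i, S_ℓ = v_i·e·α_i^ℓ, so α_err = S_1/S_0.
  S_0^{−1} = 5^{−1} = 8 (mod 13), so α_err = 11·8 = 88 ≡ 10 = α_3. Error position i = 3.
  Consistency check: S_2/S_1 = 6·6 = 36 ≡ 10 = α_err ✓ (single-error assumption holds).
Step 4: error magnitude e = S_0/v_3 = S_0·∏_{j≠3}(α_3 − α_j) = 5·3 = 15 ≡ 2 (mod 13).
Step 5: correct position 3: c_3 = r_3 − e = 4 − 2 ≡ 2 (mod 13). Hence c = [4, 10, 2, 12, 1].
  Check: interpolating c through the α_i gives m(x) = 11 + 3·x (degree < 2) with m(α_i) = c_i for every i, so c is indeed a codeword.


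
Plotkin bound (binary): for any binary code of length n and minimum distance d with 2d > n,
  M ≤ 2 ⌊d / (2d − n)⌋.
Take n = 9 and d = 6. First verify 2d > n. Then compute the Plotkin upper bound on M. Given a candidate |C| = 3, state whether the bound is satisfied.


Plotkin bound M ≤ 4; given |C| = 3 ≤ bound (satisfied).

Check applicability: 2d = 12, n = 9.
2d − n = 3 > 0, so Plotkin applies.
Compute d/(2d−n) = 6/3 ≈ 2.0000.
⌊d/(2d−n)⌋ = 2.
Plotkin bound: M ≤ 2·2 = 4.
Given |C| = 3, check: satisfied.
This |C| is below the Plotkin bound.


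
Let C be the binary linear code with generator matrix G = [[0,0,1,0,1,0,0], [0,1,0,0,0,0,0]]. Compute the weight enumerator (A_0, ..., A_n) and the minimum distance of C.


Weight distribution: A_0 = 1, A_1 = 1, A_2 = 1, A_3 = 1. Minimum distance d = 1.

Enumerate all 2^2 = 4 messages m ∈ F_2^2.
For each, compute codeword c = mG in F_2^7, then tally its weight.
  m = 00 → c = 0000000, weight = 0.
  m = 10 → c = 0010100, weight = 2.
  m = 01 → c = 0100000, weight = 1.
  m = 11 → c = 0110100, weight = 3.
Tally weights:
  weight 0: 1 codewords.
  weight 1: 1 codewords.
  weight 2: 1 codewords.
  weight 3: 1 codewords.
Minimum distance d = smallest w > 0 with A_w > 0 = 1.
Sanity: Σ A_w = 4 = 2^2 = 4 ✓.


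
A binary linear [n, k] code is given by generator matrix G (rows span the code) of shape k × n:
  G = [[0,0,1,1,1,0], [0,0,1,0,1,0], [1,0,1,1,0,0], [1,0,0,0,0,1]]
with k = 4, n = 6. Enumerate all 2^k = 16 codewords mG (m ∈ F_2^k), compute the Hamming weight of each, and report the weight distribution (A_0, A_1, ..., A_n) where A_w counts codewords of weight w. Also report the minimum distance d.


Weight distribution: A_0 = 1, A_1 = 1, A_2 = 6, A_3 = 6, A_4 = 1, A_5 = 1. Minimum distance d = 1.

Enumerate all 2^4 = 16 messages m ∈ F_2^4.
For each, compute codeword c = mG in F_2^6, then tally its weight.
  m = 0000 → c = 000000, weight = 0.
  m = 1000 → c = 001110, weight = 3.
  m = 0100 → c = 001010, weight = 2.
  m = 1100 → c = 000100, weight = 1.
  m = 0010 → c = 101100, weight = 3.
  m = 1010 → c = 100010, weight = 2.
  m = 0110 → c = 100110, weight = 3.
  m = 1110 → c = 101000, weight = 2.
  m = 0001 → c = 100001, weight = 2.
  m = 1001 → c = 101111, weight = 5.
  m = 0101 → c = 101011, weight = 4.
  m = 1101 → c = 100101, weight = 3.
  m = 0011 → c = 001101, weight = 3.
  m = 1011 → c = 000011, weight = 2.
  m = 0111 → c = 000111, weight = 3.
  m = 1111 → c = 001001, weight = 2.
Tally weights:
  weight 0: 1 codewords.
  weight 1: 1 codewords.
  weight 2: 6 codewords.
  weight 3: 6 codewords.
  weight 4: 1 codewords.
  weight 5: 1 codewords.
Minimum distance d = smallest w > 0 with A_w > 0 = 1.
Sanity: Σ A_w = 16 = 2^4 = 16 ✓.


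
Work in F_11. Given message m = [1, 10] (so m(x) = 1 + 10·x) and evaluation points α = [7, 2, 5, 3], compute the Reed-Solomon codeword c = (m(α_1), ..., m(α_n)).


c = [5, 10, 7, 9]

Message polynomial: m(x) = 1 + 10·x (mod 11).
For each evaluation point α_i, compute m(α_i) mod 11:
  α_1 = 7: Horner steps 10 → 5, so m(7) = 5.
  α_2 = 2: Horner steps 10 → 10, so m(2) = 10.
  α_3 = 5: Horner steps 10 → 7, so m(5) = 7.
  α_4 = 3: Horner steps 10 → 9, so m(3) = 9.
Codeword c = [5, 10, 7, 9] ∈ F_11^4.


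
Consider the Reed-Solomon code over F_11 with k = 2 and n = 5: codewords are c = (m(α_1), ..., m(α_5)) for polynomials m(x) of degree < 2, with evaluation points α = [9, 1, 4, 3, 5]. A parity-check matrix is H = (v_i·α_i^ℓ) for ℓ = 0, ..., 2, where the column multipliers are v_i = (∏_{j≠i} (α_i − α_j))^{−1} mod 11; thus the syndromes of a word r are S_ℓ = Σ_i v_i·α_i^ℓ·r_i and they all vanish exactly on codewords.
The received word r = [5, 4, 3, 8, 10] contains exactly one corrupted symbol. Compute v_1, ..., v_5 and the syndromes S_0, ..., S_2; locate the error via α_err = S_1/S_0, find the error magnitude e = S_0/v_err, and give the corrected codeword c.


S = (5, 4, 1), error at position 4, error magnitude e = 1, c = [5, 4, 3, 7, 10].

Step 1: column multipliers v_i = (∏_{j≠i}(α_i − α_j))^{−1} mod 11.
  i = 1 (α = 9): (9−1)(9−4)(9−3)(9−5) = 8·5·6·4 = 960 ≡ 3, so v_1 = 3^{−1} = 4 (mod 11).
  i = 2 (α = 1): (1−9)(1−4)(1−3)(1−5) = (−8)·(−3)·(−2)·(−4) = 192 ≡ 5, so v_2 = 5^{−1} = 9 (mod 11).
  i = 3 (α = 4): (4−9)(4−1)(4−3)(4−5) = (−5)·3·1·(−1) = 15 ≡ 4, so v_3 = 4^{−1} = 3 (mod 11).
  i = 4 (α = 3): (3−9)(3−1)(3−4)(3−5) = (−6)·2·(−1)·(−2) = −24 ≡ 9, so v_4 = 9^{−1} = 5 (mod 11).
  i = 5 (α = 5): (5−9)(5−1)(5−4)(5−3) = (−4)·4·1·2 = −32 ≡ 1, so v_5 = 1^{−1} = 1 (mod 11).
  v = [4, 9, 3, 5, 1].
Step 2: syndromes of r = [5, 4, 3, 8, 10] (all sums mod 11).
  S_0 = Σ v_i r_i = 4·5 + 9·4 + 3·3 + 5·8 + 1·10 = 115 ≡ 5.
  S_1 = Σ v_i α_i r_i = 4·9·5 + 9·1·4 + 3·4·3 + 5·3·8 + 1·5·10 = 422 ≡ 4.
  α_i^2 mod 11 = [4, 1, 5, 9, 3].
  S_2 = Σ v_i α_i^2 r_i = 4·4·5 + 9·1·4 + 3·5·3 + 5·9·8 + 1·3·10 = 551 ≡ 1.
  S = (5, 4, 1) ≠ 0, so r is not a codeword (an error is present).
Step 3: locate the error. For a single error e at position i, S_ℓ = v_i·e·α_i^ℓ, so α_err = S_1/S_0.
  S_0^{−1} = 5^{−1} = 9 (mod 11), so α_err = 4·9 = 36 ≡ 3 = α_4. Error position i = 4.
  Consistency check: S_2/S_1 = 1·3 = 3 ≡ 3 = α_err ✓ (single-error assumption holds).
Step 4: error magnitude e = S_0/v_4 = S_0·∏_{j≠4}(α_4 − α_j) = 5·9 = 45 ≡ 1 (mod 11).
Step 5: correct position 4: c_4 = r_4 − e = 8 − 1 ≡ 7 (mod 11). Hence c = [5, 4, 3, 7, 10].
  Check: interpolating c through the α_i gives m(x) = 8 + 7·x (degree < 2) with m(α_i) = c_i for every i, so c is indeed a codeword.


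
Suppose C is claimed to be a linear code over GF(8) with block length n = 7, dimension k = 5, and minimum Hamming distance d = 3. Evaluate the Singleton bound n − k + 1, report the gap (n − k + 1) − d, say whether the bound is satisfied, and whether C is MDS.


Singleton RHS = n − k + 1 = 3, slack = 0, bound satisfied, MDS.

Singleton bound: d ≤ n − k + 1.
Here n = 7, k = 5, so n − k + 1 = 3.
Given d = 3, check d ≤ 3: YES.
Slack = (n − k + 1) − d = 0.
The code is MDS (slack = 0).
Description: the claimed parameters are [7, 5, 3]_8; such a code would be MDS (meets Singleton bound).


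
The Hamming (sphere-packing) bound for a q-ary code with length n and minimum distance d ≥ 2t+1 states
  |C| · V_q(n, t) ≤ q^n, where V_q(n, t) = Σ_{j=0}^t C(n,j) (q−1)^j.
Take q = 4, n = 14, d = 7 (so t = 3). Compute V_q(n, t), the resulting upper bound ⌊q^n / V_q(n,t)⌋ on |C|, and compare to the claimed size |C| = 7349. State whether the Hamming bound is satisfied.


V_q(n, t) = 10690, q^n = 268435456, Hamming bound = 25110, |C| = 7349 ≤ bound (satisfied).

Step 1: Compute V_q(n, t) = Σ_{j=0}^3 C(n, j) (q−1)^j.
  j = 0: C(14,0)·(3)^0 = 1·1 = 1.
  j = 1: C(14,1)·(3)^1 = 14·3 = 42.
  j = 2: C(14,2)·(3)^2 = 91·9 = 819.
  j = 3: C(14,3)·(3)^3 = 364·27 = 9828.
  V_q(n, t) = 1 + 42 + 819 + 9828 = 10690.
Step 2: q^n = 4^14 = 268435456.
Step 3: Hamming bound ⌊q^n / V_q(n,t)⌋ = ⌊268435456/10690⌋ = 25110.
Step 4: Compare |C| = 7349 to 25110: satisfied.
The claimed |C| lies below the Hamming bound.


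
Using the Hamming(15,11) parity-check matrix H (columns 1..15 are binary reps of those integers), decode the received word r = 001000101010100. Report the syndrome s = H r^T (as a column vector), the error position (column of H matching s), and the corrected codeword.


s = (1, 0, 1, 1)^T, error position = 11, corrected codeword c = 001000101000100

Compute s = H r^T mod 2 one row at a time:
  s_1 = 0 + 1 + 0 + 1 + 0 + 1 + 0 + 0 = 3 ≡ 1 (mod 2).
  s_2 = 0 + 0 + 0 + 1 + 0 + 1 + 0 + 0 = 2 ≡ 0 (mod 2).
  s_3 = 0 + 1 + 0 + 1 + 0 + 1 + 0 + 0 = 3 ≡ 1 (mod 2).
  s_4 = 0 + 1 + 0 + 1 + 1 + 1 + 1 + 0 = 5 ≡ 1 (mod 2).
s = (1, 0, 1, 1)^T — this equals column 11 of H (binary 1011), so error is at position 11.
Correct: flip bit 11 of r = 001000101010100 to get c = 001000101000100.


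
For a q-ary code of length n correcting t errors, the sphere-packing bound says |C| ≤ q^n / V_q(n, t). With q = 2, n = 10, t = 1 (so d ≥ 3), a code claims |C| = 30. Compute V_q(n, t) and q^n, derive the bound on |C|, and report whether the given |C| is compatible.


V_q(n, t) = 11, q^n = 1024, Hamming bound = 93, |C| = 30 ≤ bound (satisfied).

Step 1: Compute V_q(n, t) = Σ_{j=0}^1 C(n, j) (q−1)^j.
  j = 0: C(10,0)·(1)^0 = 1·1 = 1.
  j = 1: C(10,1)·(1)^1 = 10·1 = 10.
  V_q(n, t) = 1 + 10 = 11.
Step 2: q^n = 2^10 = 1024.
Step 3: Hamming bound ⌊q^n / V_q(n,t)⌋ = ⌊1024/11⌋ = 93.
Step 4: Compare |C| = 30 to 93: satisfied.
The claimed |C| lies below the Hamming bound.


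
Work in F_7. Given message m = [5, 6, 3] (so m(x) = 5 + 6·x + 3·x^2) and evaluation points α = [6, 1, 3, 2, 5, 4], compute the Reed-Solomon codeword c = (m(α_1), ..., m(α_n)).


c = [2, 0, 1, 1, 5, 0]

Message polynomial: m(x) = 5 + 6·x + 3·x^2 (mod 7).
For each evaluation point α_i, compute m(α_i) mod 7:
  α_1 = 6: Horner steps 3 → 3 → 2, so m(6) = 2.
  α_2 = 1: Horner steps 3 → 2 → 0, so m(1) = 0.
  α_3 = 3: Horner steps 3 → 1 → 1, so m(3) = 1.
  α_4 = 2: Horner steps 3 → 5 → 1, so m(2) = 1.
  α_5 = 5: Horner steps 3 → 0 → 5, so m(5) = 5.
  α_6 = 4: Horner steps 3 → 4 → 0, so m(4) = 0.
Codeword c = [2, 0, 1, 1, 5, 0] ∈ F_7^6.


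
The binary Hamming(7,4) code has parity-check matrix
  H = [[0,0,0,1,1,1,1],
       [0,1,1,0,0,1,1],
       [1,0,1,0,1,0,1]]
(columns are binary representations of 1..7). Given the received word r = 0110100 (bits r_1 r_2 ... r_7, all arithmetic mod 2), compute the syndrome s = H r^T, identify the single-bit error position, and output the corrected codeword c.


s = (1, 0, 0)^T, error position = 4, corrected codeword c = 0111100

Compute s = H r^T mod 2 one row at a time:
  s_1 = 0 + 1 + 0 + 0 = 1 ≡ 1 (mod 2).
  s_2 = 1 + 1 + 0 + 0 = 2 ≡ 0 (mod 2).
  s_3 = 0 + 1 + 1 + 0 = 2 ≡ 0 (mod 2).
s = (1, 0, 0)^T — this equals column 4 of H (binary 100), so error is at position 4.
Correct: flip bit 4 of r = 0110100 to get c = 0111100.


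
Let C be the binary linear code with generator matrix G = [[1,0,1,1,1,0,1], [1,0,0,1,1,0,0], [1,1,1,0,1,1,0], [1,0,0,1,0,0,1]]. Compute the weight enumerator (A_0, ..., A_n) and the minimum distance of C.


Weight distribution: A_0 = 1, A_2 = 3, A_3 = 4, A_4 = 3, A_5 = 4, A_6 = 1. Minimum distance d = 2.

Enumerate all 2^4 = 16 messages m ∈ F_2^4.
For each, compute codeword c = mG in F_2^7, then tally its weight.
  m = 0000 → c = 0000000, weight = 0.
  m = 1000 → c = 1011101, weight = 5.
  m = 0100 → c = 1001100, weight = 3.
  m = 1100 → c = 0010001, weight = 2.
  m = 0010 → c = 1110110, weight = 5.
  m = 1010 → c = 0101011, weight = 4.
  m = 0110 → c = 0111010, weight = 4.
  m = 1110 → c = 1100111, weight = 5.
  m = 0001 → c = 1001001, weight = 3.
  m = 1001 → c = 0010100, weight = 2.
  m = 0101 → c = 0000101, weight = 2.
  m = 1101 → c = 1011000, weight = 3.
  m = 0011 → c = 0111111, weight = 6.
  m = 1011 → c = 1100010, weight = 3.
  m = 0111 → c = 1110011, weight = 5.
  m = 1111 → c = 0101110, weight = 4.
Tally weights:
  weight 0: 1 codewords.
  weight 2: 3 codewords.
  weight 3: 4 codewords.
  weight 4: 3 codewords.
  weight 5: 4 codewords.
  weight 6: 1 codewords.
Minimum distance d = smallest w > 0 with A_w > 0 = 2.
Sanity: Σ A_w = 16 = 2^4 = 16 ✓.


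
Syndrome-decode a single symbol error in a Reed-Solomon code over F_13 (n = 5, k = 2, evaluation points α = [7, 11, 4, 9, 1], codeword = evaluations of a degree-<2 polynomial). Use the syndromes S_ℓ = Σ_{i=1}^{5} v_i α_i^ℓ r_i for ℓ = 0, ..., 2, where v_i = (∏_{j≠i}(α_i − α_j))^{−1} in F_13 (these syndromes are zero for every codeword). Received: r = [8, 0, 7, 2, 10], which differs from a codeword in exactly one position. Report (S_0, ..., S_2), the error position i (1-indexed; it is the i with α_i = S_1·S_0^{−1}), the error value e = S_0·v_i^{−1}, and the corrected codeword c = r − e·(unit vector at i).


S = (4, 2, 1), error at position 1, error magnitude e = 4, c = [4, 0, 7, 2, 10].

Step 1: column multipliers v_i = (∏_{j≠i}(α_i − α_j))^{−1} mod 13.
  i = 1 (α = 7): (7−11)(7−4)(7−9)(7−1) = (−4)·3·(−2)·6 = 144 ≡ 1, so v_1 = 1^{−1} = 1 (mod 13).
  i = 2 (α = 11): (11−7)(11−4)(11−9)(11−1) = 4·7·2·10 = 560 ≡ 1, so v_2 = 1^{−1} = 1 (mod 13).
  i = 3 (α = 4): (4−7)(4−11)(4−9)(4−1) = (−3)·(−7)·(−5)·3 = −315 ≡ 10, so v_3 = 10^{−1} = 4 (mod 13).
  i = 4 (α = 9): (9−7)(9−11)(9−4)(9−1) = 2·(−2)·5·8 = −160 ≡ 9, so v_4 = 9^{−1} = 3 (mod 13).
  i = 5 (α = 1): (1−7)(1−11)(1−4)(1−9) = (−6)·(−10)·(−3)·(−8) = 1440 ≡ 10, so v_5 = 10^{−1} = 4 (mod 13).
  v = [1, 1, 4, 3, 4].
Step 2: syndromes of r = [8, 0, 7, 2, 10] (all sums mod 13).
  S_0 = Σ v_i r_i = 1·8 + 1·0 + 4·7 + 3·2 + 4·10 = 82 ≡ 4.
  S_1 = Σ v_i α_i r_i = 1·7·8 + 1·11·0 + 4·4·7 + 3·9·2 + 4·1·10 = 262 ≡ 2.
  α_i^2 mod 13 = [10, 4, 3, 3, 1].
  S_2 = Σ v_i α_i^2 r_i = 1·10·8 + 1·4·0 + 4·3·7 + 3·3·2 + 4·1·10 = 222 ≡ 1.
  S = (4, 2, 1) ≠ 0, so r is not a codeword (an error is present).
Step 3: locate the error. For a single error e at position i, S_ℓ = v_i·e·α_i^ℓ, so α_err = S_1/S_0.
  S_0^{−1} = 4^{−1} = 10 (mod 13), so α_err = 2·10 = 20 ≡ 7 = α_1. Error position i = 1.
  Consistency check: S_2/S_1 = 1·7 = 7 ≡ 7 = α_err ✓ (single-error assumption holds).
Step 4: error magnitude e = S_0/v_1 = S_0·∏_{j≠1}(α_1 − α_j) = 4·1 = 4 ≡ 4 (mod 13).
Step 5: correct position 1: c_1 = r_1 − e = 8 − 4 ≡ 4 (mod 13). Hence c = [4, 0, 7, 2, 10].
  Check: interpolating c through the α_i gives m(x) = 11 + 12·x (degree < 2) with m(α_i) = c_i for every i, so c is indeed a codeword.


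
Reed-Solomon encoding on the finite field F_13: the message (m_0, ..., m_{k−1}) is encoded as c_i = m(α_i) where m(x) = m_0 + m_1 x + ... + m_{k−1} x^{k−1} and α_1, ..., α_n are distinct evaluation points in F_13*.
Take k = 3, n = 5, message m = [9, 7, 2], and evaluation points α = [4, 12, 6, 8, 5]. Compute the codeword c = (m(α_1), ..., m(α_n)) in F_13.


c = [4, 4, 6, 11, 3]

Message polynomial: m(x) = 9 + 7·x + 2·x^2 (mod 13).
For each evaluation point α_i, compute m(α_i) mod 13:
  α_1 = 4: Horner steps 2 → 2 → 4, so m(4) = 4.
  α_2 = 12: Horner steps 2 → 5 → 4, so m(12) = 4.
  α_3 = 6: Horner steps 2 → 6 → 6, so m(6) = 6.
  α_4 = 8: Horner steps 2 → 10 → 11, so m(8) = 11.
  α_5 = 5: Horner steps 2 → 4 → 3, so m(5) = 3.
Codeword c = [4, 4, 6, 11, 3] ∈ F_13^5.


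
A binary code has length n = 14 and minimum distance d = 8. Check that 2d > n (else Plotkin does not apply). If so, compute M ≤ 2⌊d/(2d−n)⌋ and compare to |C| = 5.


Plotkin bound M ≤ 8; given |C| = 5 ≤ bound (satisfied).

Check applicability: 2d = 16, n = 14.
2d − n = 2 > 0, so Plotkin applies.
Compute d/(2d−n) = 8/2 ≈ 4.0000.
⌊d/(2d−n)⌋ = 4.
Plotkin bound: M ≤ 2·4 = 8.
Given |C| = 5, check: satisfied.
This |C| is below the Plotkin bound.


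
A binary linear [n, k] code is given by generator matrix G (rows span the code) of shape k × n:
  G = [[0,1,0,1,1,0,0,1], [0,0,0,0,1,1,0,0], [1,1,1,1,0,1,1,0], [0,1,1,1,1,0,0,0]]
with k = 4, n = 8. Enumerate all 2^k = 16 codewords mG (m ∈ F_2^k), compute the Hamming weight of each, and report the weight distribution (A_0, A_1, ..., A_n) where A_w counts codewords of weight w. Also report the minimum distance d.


Weight distribution: A_0 = 1, A_2 = 3, A_4 = 7, A_6 = 5. Minimum distance d = 2.

Enumerate all 2^4 = 16 messages m ∈ F_2^4.
For each, compute codeword c = mG in F_2^8, then tally its weight.
  m = 0000 → c = 00000000, weight = 0.
  m = 1000 → c = 01011001, weight = 4.
  m = 0100 → c = 00001100, weight = 2.
  m = 1100 → c = 01010101, weight = 4.
  m = 0010 → c = 11110110, weight = 6.
  m = 1010 → c = 10101111, weight = 6.
  m = 0110 → c = 11111010, weight = 6.
  m = 1110 → c = 10100011, weight = 4.
  m = 0001 → c = 01111000, weight = 4.
  m = 1001 → c = 00100001, weight = 2.
  m = 0101 → c = 01110100, weight = 4.
  m = 1101 → c = 00101101, weight = 4.
  m = 0011 → c = 10001110, weight = 4.
  m = 1011 → c = 11010111, weight = 6.
  m = 0111 → c = 10000010, weight = 2.
  m = 1111 → c = 11011011, weight = 6.
Tally weights:
  weight 0: 1 codewords.
  weight 2: 3 codewords.
  weight 4: 7 codewords.
  weight 6: 5 codewords.
Minimum distance d = smallest w > 0 with A_w > 0 = 2.
Sanity: Σ A_w = 16 = 2^4 = 16 ✓.


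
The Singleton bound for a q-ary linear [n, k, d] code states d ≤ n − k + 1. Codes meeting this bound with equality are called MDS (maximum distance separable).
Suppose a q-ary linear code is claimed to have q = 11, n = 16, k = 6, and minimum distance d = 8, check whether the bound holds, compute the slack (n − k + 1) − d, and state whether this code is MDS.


Singleton RHS = n − k + 1 = 11, slack = 3, bound satisfied, not MDS.

Singleton bound: d ≤ n − k + 1.
Here n = 16, k = 6, so n − k + 1 = 11.
Given d = 8, check d ≤ 11: YES.
Slack = (n − k + 1) − d = 3.
The code is NOT MDS (slack = 3 > 0).
Description: the claimed parameters are [16, 6, 8]_11; such a code would be non-MDS.


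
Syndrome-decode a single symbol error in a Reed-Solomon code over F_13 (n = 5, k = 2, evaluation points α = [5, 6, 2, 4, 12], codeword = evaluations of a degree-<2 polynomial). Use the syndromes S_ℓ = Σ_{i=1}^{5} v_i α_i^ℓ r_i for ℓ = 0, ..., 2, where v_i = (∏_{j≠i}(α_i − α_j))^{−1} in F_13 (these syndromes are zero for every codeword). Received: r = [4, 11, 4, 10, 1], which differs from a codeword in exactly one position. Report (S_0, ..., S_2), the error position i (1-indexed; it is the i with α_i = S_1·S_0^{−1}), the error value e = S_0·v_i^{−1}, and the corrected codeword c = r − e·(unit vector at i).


S = (10, 7, 1), error at position 3, error magnitude e = 8, c = [4, 11, 9, 10, 1].

Step 1: column multipliers v_i = (∏_{j≠i}(α_i − α_j))^{−1} mod 13.
  i = 1 (α = 5): (5−6)(5−2)(5−4)(5−12) = (−1)·3·1·(−7) = 21 ≡ 8, so v_1 = 8^{−1} = 5 (mod 13).
  i = 2 (α = 6): (6−5)(6−2)(6−4)(6−12) = 1·4·2·(−6) = −48 ≡ 4, so v_2 = 4^{−1} = 10 (mod 13).
  i = 3 (α = 2): (2−5)(2−6)(2−4)(2−12) = (−3)·(−4)·(−2)·(−10) = 240 ≡ 6, so v_3 = 6^{−1} = 11 (mod 13).
  i = 4 (α = 4): (4−5)(4−6)(4−2)(4−12) = (−1)·(−2)·2·(−8) = −32 ≡ 7, so v_4 = 7^{−1} = 2 (mod 13).
  i = 5 (α = 12): (12−5)(12−6)(12−2)(12−4) = 7·6·10·8 = 3360 ≡ 6, so v_5 = 6^{−1} = 11 (mod 13).
  v = [5, 10, 11, 2, 11].
Step 2: syndromes of r = [4, 11, 4, 10, 1] (all sums mod 13).
  S_0 = Σ v_i r_i = 5·4 + 10·11 + 11·4 + 2·10 + 11·1 = 205 ≡ 10.
  S_1 = Σ v_i α_i r_i = 5·5·4 + 10·6·11 + 11·2·4 + 2·4·10 + 11·12·1 = 1060 ≡ 7.
  α_i^2 mod 13 = [12, 10, 4, 3, 1].
  S_2 = Σ v_i α_i^2 r_i = 5·12·4 + 10·10·11 + 11·4·4 + 2·3·10 + 11·1·1 = 1587 ≡ 1.
  S = (10, 7, 1) ≠ 0, so r is not a codeword (an error is present).
Step 3: locate the error. For a single error e at position i, S_ℓ = v_i·e·α_i^ℓ, so α_err = S_1/S_0.
  S_0^{−1} = 10^{−1} = 4 (mod 13), so α_err = 7·4 = 28 ≡ 2 = α_3. Error position i = 3.
  Consistency check: S_2/S_1 = 1·2 = 2 ≡ 2 = α_err ✓ (single-error assumption holds).
Step 4: error magnitude e = S_0/v_3 = S_0·∏_{j≠3}(α_3 − α_j) = 10·6 = 60 ≡ 8 (mod 13).
Step 5: correct position 3: c_3 = r_3 − e = 4 − 8 ≡ 9 (mod 13). Hence c = [4, 11, 9, 10, 1].
  Check: interpolating c through the α_i gives m(x) = 8 + 7·x (degree < 2) with m(α_i) = c_i for every i, so c is indeed a codeword.


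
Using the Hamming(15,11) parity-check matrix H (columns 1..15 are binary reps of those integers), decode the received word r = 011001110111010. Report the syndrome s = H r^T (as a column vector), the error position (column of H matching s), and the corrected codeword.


s = (1, 0, 1, 1)^T, error position = 11, corrected codeword c = 011001110101010

Compute s = H r^T mod 2 one row at a time:
  s_1 = 1 + 0 + 1 + 1 + 1 + 0 + 1 + 0 = 5 ≡ 1 (mod 2).
  s_2 = 0 + 0 + 1 + 1 + 1 + 0 + 1 + 0 = 4 ≡ 0 (mod 2).
  s_3 = 1 + 1 + 1 + 1 + 1 + 1 + 1 + 0 = 7 ≡ 1 (mod 2).
  s_4 = 0 + 1 + 0 + 1 + 0 + 1 + 0 + 0 = 3 ≡ 1 (mod 2).
s = (1, 0, 1, 1)^T — this equals column 11 of H (binary 1011), so error is at position 11.
Correct: flip bit 11 of r = 011001110111010 to get c = 011001110101010.


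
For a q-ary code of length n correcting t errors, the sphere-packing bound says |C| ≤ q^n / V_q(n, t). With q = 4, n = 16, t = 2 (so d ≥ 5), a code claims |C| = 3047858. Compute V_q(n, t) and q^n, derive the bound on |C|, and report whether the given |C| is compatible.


V_q(n, t) = 1129, q^n = 4294967296, Hamming bound = 3804222, |C| = 3047858 ≤ bound (satisfied).

Step 1: Compute V_q(n, t) = Σ_{j=0}^2 C(n, j) (q−1)^j.
  j = 0: C(16,0)·(3)^0 = 1·1 = 1.
  j = 1: C(16,1)·(3)^1 = 16·3 = 48.
  j = 2: C(16,2)·(3)^2 = 120·9 = 1080.
  V_q(n, t) = 1 + 48 + 1080 = 1129.
Step 2: q^n = 4^16 = 4294967296.
Step 3: Hamming bound ⌊q^n / V_q(n,t)⌋ = ⌊4294967296/1129⌋ = 3804222.
Step 4: Compare |C| = 3047858 to 3804222: satisfied.
The claimed |C| lies below the Hamming bound.


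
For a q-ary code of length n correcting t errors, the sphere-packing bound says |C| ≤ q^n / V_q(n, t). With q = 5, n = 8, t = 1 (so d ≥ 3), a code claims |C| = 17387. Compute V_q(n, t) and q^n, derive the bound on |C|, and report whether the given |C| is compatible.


V_q(n, t) = 33, q^n = 390625, Hamming bound = 11837, |C| = 17387 > bound (violated).

Step 1: Compute V_q(n, t) = Σ_{j=0}^1 C(n, j) (q−1)^j.
  j = 0: C(8,0)·(4)^0 = 1·1 = 1.
  j = 1: C(8,1)·(4)^1 = 8·4 = 32.
  V_q(n, t) = 1 + 32 = 33.
Step 2: q^n = 5^8 = 390625.
Step 3: Hamming bound ⌊q^n / V_q(n,t)⌋ = ⌊390625/33⌋ = 11837.
Step 4: Compare |C| = 17387 to 11837: violated.
The claimed |C| lies above the Hamming bound, so no 5-ary code of length 8 with d ≥ 3 can have 17387 codewords.


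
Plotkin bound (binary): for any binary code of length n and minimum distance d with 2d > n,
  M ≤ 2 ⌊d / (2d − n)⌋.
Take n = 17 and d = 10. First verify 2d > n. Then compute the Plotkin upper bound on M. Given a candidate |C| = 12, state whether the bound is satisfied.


Plotkin bound M ≤ 6; given |C| = 12 > bound (violated).

Check applicability: 2d = 20, n = 17.
2d − n = 3 > 0, so Plotkin applies.
Compute d/(2d−n) = 10/3 ≈ 3.3333.
⌊d/(2d−n)⌋ = 3.
Plotkin bound: M ≤ 2·3 = 6.
Given |C| = 12, check: VIOLATED.
This |C| is above the Plotkin bound, so no binary code with n = 17, d = 10 and 12 codewords exists.


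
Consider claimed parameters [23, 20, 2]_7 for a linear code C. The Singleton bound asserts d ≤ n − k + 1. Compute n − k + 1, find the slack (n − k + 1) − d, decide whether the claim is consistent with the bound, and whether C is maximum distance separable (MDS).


Singleton RHS = n − k + 1 = 4, slack = 2, bound satisfied, not MDS.

Singleton bound: d ≤ n − k + 1.
Here n = 23, k = 20, so n − k + 1 = 4.
Given d = 2, check d ≤ 4: YES.
Slack = (n − k + 1) − d = 2.
The code is NOT MDS (slack = 2 > 0).
Description: the claimed parameters are [23, 20, 2]_7; such a code would be non-MDS.


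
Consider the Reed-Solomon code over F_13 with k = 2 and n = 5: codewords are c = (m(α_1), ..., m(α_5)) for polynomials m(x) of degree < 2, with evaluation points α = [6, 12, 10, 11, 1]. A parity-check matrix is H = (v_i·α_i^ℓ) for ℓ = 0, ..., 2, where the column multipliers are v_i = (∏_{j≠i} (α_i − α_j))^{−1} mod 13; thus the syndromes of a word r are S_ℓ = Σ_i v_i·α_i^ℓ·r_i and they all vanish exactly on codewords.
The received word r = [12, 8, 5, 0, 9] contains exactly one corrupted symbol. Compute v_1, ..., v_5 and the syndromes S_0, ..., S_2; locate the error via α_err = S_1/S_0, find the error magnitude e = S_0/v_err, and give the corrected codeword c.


S = (5, 5, 5), error at position 5, error magnitude e = 11, c = [12, 8, 5, 0, 11].

Step 1: column multipliers v_i = (∏_{j≠i}(α_i − α_j))^{−1} mod 13.
  i = 1 (α = 6): (6−12)(6−10)(6−11)(6−1) = (−6)·(−4)·(−5)·5 = −600 ≡ 11, so v_1 = 11^{−1} = 6 (mod 13).
  i = 2 (α = 12): (12−6)(12−10)(12−11)(12−1) = 6·2·1·11 = 132 ≡ 2, so v_2 = 2^{−1} = 7 (mod 13).
  i = 3 (α = 10): (10−6)(10−12)(10−11)(10−1) = 4·(−2)·(−1)·9 = 72 ≡ 7, so v_3 = 7^{−1} = 2 (mod 13).
  i = 4 (α = 11): (11−6)(11−12)(11−10)(11−1) = 5·(−1)·1·10 = −50 ≡ 2, so v_4 = 2^{−1} = 7 (mod 13).
  i = 5 (α = 1): (1−6)(1−12)(1−10)(1−11) = (−5)·(−11)·(−9)·(−10) = 4950 ≡ 10, so v_5 = 10^{−1} = 4 (mod 13).
  v = [6, 7, 2, 7, 4].
Step 2: syndromes of r = [12, 8, 5, 0, 9] (all sums mod 13).
  S_0 = Σ v_i r_i = 6·12 + 7·8 + 2·5 + 7·0 + 4·9 = 174 ≡ 5.
  S_1 = Σ v_i α_i r_i = 6·6·12 + 7·12·8 + 2·10·5 + 7·11·0 + 4·1·9 = 1240 ≡ 5.
  α_i^2 mod 13 = [10, 1, 9, 4, 1].
  S_2 = Σ v_i α_i^2 r_i = 6·10·12 + 7·1·8 + 2·9·5 + 7·4·0 + 4·1·9 = 902 ≡ 5.
  S = (5, 5, 5) ≠ 0, so r is not a codeword (an error is present).
Step 3: locate the error. For a single error e at position i, S_ℓ = v_i·e·α_i^ℓ, so α_err = S_1/S_0.
  S_0^{−1} = 5^{−1} = 8 (mod 13), so α_err = 5·8 = 40 ≡ 1 = α_5. Error position i = 5.
  Consistency check: S_2/S_1 = 5·8 = 40 ≡ 1 = α_err ✓ (single-error assumption holds).
Step 4: error magnitude e = S_0/v_5 = S_0·∏_{j≠5}(α_5 − α_j) = 5·10 = 50 ≡ 11 (mod 13).
Step 5: correct position 5: c_5 = r_5 − e = 9 − 11 ≡ 11 (mod 13). Hence c = [12, 8, 5, 0, 11].
  Check: interpolating c through the α_i gives m(x) = 3 + 8·x (degree < 2) with m(α_i) = c_i for every i, so c is indeed a codeword.


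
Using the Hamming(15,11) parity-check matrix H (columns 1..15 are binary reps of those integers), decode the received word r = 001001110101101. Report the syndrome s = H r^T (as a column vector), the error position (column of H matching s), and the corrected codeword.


s = (1, 1, 1, 0)^T, error position = 14, corrected codeword c = 001001110101111

Compute s = H r^T mod 2 one row at a time:
  s_1 = 1 + 0 + 1 + 0 + 1 + 1 + 0 + 1 = 5 ≡ 1 (mod 2).
  s_2 = 0 + 0 + 1 + 1 + 1 + 1 + 0 + 1 = 5 ≡ 1 (mod 2).
  s_3 = 0 + 1 + 1 + 1 + 1 + 0 + 0 + 1 = 5 ≡ 1 (mod 2).
  s_4 = 0 + 1 + 0 + 1 + 0 + 0 + 1 + 1 = 4 ≡ 0 (mod 2).
s = (1, 1, 1, 0)^T — this equals column 14 of H (binary 1110), so error is at position 14.
Correct: flip bit 14 of r = 001001110101101 to get c = 001001110101111.


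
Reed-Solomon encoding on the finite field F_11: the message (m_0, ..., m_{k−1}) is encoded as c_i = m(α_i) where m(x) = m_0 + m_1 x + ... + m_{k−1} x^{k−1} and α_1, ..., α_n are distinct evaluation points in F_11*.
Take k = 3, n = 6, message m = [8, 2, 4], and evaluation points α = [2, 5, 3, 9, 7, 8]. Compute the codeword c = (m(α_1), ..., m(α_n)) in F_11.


c = [6, 8, 6, 9, 9, 5]

Message polynomial: m(x) = 8 + 2·x + 4·x^2 (mod 11).
For each evaluation point α_i, compute m(α_i) mod 11:
  α_1 = 2: Horner steps 4 → 10 → 6, so m(2) = 6.
  α_2 = 5: Horner steps 4 → 0 → 8, so m(5) = 8.
  α_3 = 3: Horner steps 4 → 3 → 6, so m(3) = 6.
  α_4 = 9: Horner steps 4 → 5 → 9, so m(9) = 9.
  α_5 = 7: Horner steps 4 → 8 → 9, so m(7) = 9.
  α_6 = 8: Horner steps 4 → 1 → 5, so m(8) = 5.
Codeword c = [6, 8, 6, 9, 9, 5] ∈ F_11^6.


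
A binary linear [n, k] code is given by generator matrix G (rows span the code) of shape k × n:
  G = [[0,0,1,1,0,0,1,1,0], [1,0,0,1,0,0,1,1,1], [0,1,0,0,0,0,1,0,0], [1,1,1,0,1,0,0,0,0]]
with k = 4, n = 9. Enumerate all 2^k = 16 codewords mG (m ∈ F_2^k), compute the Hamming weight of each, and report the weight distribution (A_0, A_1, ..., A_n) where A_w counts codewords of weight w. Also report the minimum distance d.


Weight distribution: A_0 = 1, A_2 = 1, A_3 = 3, A_4 = 5, A_5 = 4, A_6 = 1, A_7 = 1. Minimum distance d = 2.

Enumerate all 2^4 = 16 messages m ∈ F_2^4.
For each, compute codeword c = mG in F_2^9, then tally its weight.
  m = 0000 → c = 000000000, weight = 0.
  m = 1000 → c = 001100110, weight = 4.
  m = 0100 → c = 100100111, weight = 5.
  m = 1100 → c = 101000001, weight = 3.
  m = 0010 → c = 010000100, weight = 2.
  m = 1010 → c = 011100010, weight = 4.
  m = 0110 → c = 110100011, weight = 5.
  m = 1110 → c = 111000101, weight = 5.
  m = 0001 → c = 111010000, weight = 4.
  m = 1001 → c = 110110110, weight = 6.
  m = 0101 → c = 011110111, weight = 7.
  m = 1101 → c = 010010001, weight = 3.
  m = 0011 → c = 101010100, weight = 4.
  m = 1011 → c = 100110010, weight = 4.
  m = 0111 → c = 001110011, weight = 5.
  m = 1111 → c = 000010101, weight = 3.
Tally weights:
  weight 0: 1 codewords.
  weight 2: 1 codewords.
  weight 3: 3 codewords.
  weight 4: 5 codewords.
  weight 5: 4 codewords.
  weight 6: 1 codewords.
  weight 7: 1 codewords.
Minimum distance d = smallest w > 0 with A_w > 0 = 2.
Sanity: Σ A_w = 16 = 2^4 = 16 ✓.
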